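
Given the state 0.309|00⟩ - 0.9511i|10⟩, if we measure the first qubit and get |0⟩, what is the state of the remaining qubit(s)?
|0⟩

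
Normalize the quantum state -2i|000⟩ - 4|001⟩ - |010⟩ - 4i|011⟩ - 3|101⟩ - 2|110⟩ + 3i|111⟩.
-0.2604i|000⟩ - 0.5208|001⟩ - 0.1302|010⟩ - 0.5208i|011⟩ - 0.3906|101⟩ - 0.2604|110⟩ + 0.3906i|111⟩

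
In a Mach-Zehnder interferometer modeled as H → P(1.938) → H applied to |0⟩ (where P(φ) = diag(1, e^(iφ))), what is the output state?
(0.3205 + 0.4667i)|0⟩ + (0.6795 - 0.4667i)|1⟩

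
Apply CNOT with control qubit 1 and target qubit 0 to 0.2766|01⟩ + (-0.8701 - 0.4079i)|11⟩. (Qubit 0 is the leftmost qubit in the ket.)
(-0.8701 - 0.4079i)|01⟩ + 0.2766|11⟩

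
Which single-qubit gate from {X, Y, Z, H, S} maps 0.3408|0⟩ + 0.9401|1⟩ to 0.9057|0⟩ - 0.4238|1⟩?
H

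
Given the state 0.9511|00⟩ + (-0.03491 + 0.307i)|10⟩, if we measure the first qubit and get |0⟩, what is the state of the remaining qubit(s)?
|0⟩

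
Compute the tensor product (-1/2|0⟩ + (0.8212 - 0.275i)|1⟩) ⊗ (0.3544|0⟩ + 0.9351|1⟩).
-0.1772|00⟩ - 0.4676|01⟩ + (0.291 - 0.09746i)|10⟩ + (0.7679 - 0.2572i)|11⟩

amp(|b₁b₂…⟩) = product of the factor amplitudes for bits b₁, b₂, …; only kets whose every factor amplitude is nonzero survive.
|00⟩: (-1/2)(0.3544) = -0.1772
|01⟩: (-1/2)(0.9351) = -0.4676
|10⟩: (0.8212 - 0.275i)(0.3544) = (0.291 - 0.09746i)
|11⟩: (0.8212 - 0.275i)(0.9351) = (0.7679 - 0.2572i)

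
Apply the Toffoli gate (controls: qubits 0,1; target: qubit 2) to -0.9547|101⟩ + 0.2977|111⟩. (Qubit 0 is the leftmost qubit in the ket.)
-0.9547|101⟩ + 0.2977|110⟩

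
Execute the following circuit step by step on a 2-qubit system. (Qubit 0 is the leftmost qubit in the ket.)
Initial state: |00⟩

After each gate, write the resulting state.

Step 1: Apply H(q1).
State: 1/√2|00⟩ + 1/√2|01⟩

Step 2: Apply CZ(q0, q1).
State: 1/√2|00⟩ + 1/√2|01⟩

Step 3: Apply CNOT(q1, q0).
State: 1/√2|00⟩ + 1/√2|11⟩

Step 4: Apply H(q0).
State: 1/2|00⟩ + 1/2|01⟩ + 1/2|10⟩ - 1/2|11⟩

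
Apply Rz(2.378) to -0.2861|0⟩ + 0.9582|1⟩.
(-0.1066 + 0.2655i)|0⟩ + (0.357 + 0.8892i)|1⟩

Rz(2.378) = [[e^(−iθ/2), 0], [0, e^(iθ/2)]] with e^(±iθ/2) = cos(θ/2) ± i·sin(θ/2); θ = 2.378, cos(θ/2) ≈ 0.372588, sin(θ/2) ≈ 0.927997.
With a = amp(|0⟩) = -0.2861 and b = amp(|1⟩) = 0.9582:
new amp(|0⟩) = (0.372588 - 0.927997i)·a = (-0.1066 + 0.2655i)
new amp(|1⟩) = (0.372588 + 0.927997i)·b = (0.357 + 0.8892i)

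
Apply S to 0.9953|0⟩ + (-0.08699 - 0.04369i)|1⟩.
0.9953|0⟩ + (0.04369 - 0.08699i)|1⟩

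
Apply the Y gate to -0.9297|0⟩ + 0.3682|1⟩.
-0.3682i|0⟩ - 0.9297i|1⟩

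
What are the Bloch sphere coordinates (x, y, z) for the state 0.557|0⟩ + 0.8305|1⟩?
(0.9252, 0, -0.3795)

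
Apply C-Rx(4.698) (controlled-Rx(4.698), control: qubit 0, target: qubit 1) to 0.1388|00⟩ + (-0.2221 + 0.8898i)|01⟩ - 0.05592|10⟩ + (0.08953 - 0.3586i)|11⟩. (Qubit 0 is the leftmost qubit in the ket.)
0.1388|00⟩ + (-0.2221 + 0.8898i)|01⟩ + (-0.2161 - 0.06376i)|10⟩ + (-0.06285 + 0.2916i)|11⟩

C-Rx(4.698) leaves the control-|0⟩ kets |00⟩, |01⟩ unchanged and applies Rx(4.698) to qubit 1 on the control-|1⟩ pair (|10⟩, |11⟩).
Rx(4.698) = [[cos(θ/2), −i·sin(θ/2)], [−i·sin(θ/2), cos(θ/2)]]; θ = 4.698, cos(θ/2) ≈ -0.702001, sin(θ/2) ≈ 0.712176.
With a = amp(|10⟩) = -0.05592 and b = amp(|11⟩) = (0.08953 - 0.3586i):
new amp(|10⟩) = (-0.702001)·a + (-0.712176i)·b = (-0.2161 - 0.06376i)
new amp(|11⟩) = (-0.712176i)·a + (-0.702001)·b = (-0.06285 + 0.2916i)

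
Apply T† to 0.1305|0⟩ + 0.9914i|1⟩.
0.1305|0⟩ + (0.701 + 0.701i)|1⟩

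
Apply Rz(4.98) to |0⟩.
(-0.7951 - 0.6065i)|0⟩

Rz(4.98) = [[e^(−iθ/2), 0], [0, e^(iθ/2)]] with e^(±iθ/2) = cos(θ/2) ± i·sin(θ/2); θ = 4.98, cos(θ/2) ≈ -0.795119, sin(θ/2) ≈ 0.606454.
With a = amp(|0⟩) = 1 and b = amp(|1⟩) = 0:
new amp(|0⟩) = (-0.795119 - 0.606454i)·a = (-0.7951 - 0.6065i)
new amp(|1⟩) = (-0.795119 + 0.606454i)·b = 0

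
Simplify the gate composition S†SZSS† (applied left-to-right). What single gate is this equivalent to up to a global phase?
Z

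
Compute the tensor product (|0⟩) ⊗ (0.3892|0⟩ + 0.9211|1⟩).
0.3892|00⟩ + 0.9211|01⟩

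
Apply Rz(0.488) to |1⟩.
(0.9704 + 0.2416i)|1⟩

Rz(0.488) = [[e^(−iθ/2), 0], [0, e^(iθ/2)]] with e^(±iθ/2) = cos(θ/2) ± i·sin(θ/2); θ = 0.488, cos(θ/2) ≈ 0.970379, sin(θ/2) ≈ 0.241586.
With a = amp(|0⟩) = 0 and b = amp(|1⟩) = 1:
new amp(|0⟩) = (0.970379 - 0.241586i)·a = 0
new amp(|1⟩) = (0.970379 + 0.241586i)·b = (0.9704 + 0.2416i)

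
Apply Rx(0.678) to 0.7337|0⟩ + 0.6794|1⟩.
(0.6919 - 0.2259i)|0⟩ + (0.6407 - 0.244i)|1⟩

Rx(0.678) = [[cos(θ/2), −i·sin(θ/2)], [−i·sin(θ/2), cos(θ/2)]]; θ = 0.678, cos(θ/2) ≈ 0.943088, sin(θ/2) ≈ 0.332544.
With a = amp(|0⟩) = 0.7337 and b = amp(|1⟩) = 0.6794:
new amp(|0⟩) = (0.943088)·a + (-0.332544i)·b = (0.6919 - 0.2259i)
new amp(|1⟩) = (-0.332544i)·a + (0.943088)·b = (0.6407 - 0.244i)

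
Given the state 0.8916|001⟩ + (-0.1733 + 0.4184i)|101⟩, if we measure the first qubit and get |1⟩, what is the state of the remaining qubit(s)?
(-0.3827 + 0.9239i)|01⟩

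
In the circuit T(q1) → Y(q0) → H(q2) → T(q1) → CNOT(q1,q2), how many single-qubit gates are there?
4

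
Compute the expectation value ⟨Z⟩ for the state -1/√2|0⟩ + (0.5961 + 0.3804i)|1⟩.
-0.00003937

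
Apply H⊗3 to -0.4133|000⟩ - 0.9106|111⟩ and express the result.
-0.4681|000⟩ + 0.1758|001⟩ + 0.1758|010⟩ - 0.4681|011⟩ + 0.1758|100⟩ - 0.4681|101⟩ - 0.4681|110⟩ + 0.1758|111⟩

H⊗3 gives amp(|y⟩) = (1/2√2) Σ_x (−1)^(x·y) amp(|x⟩), where x·y is the number of positions in which both x and y have a 1.
|000⟩: (-0.4133 - 0.9106)/(2√2) = -0.4681
|001⟩: (-0.4133 + 0.9106)/(2√2) = 0.1758
|010⟩: (-0.4133 + 0.9106)/(2√2) = 0.1758
|011⟩: (-0.4133 - 0.9106)/(2√2) = -0.4681
|100⟩: (-0.4133 + 0.9106)/(2√2) = 0.1758
|101⟩: (-0.4133 - 0.9106)/(2√2) = -0.4681
|110⟩: (-0.4133 - 0.9106)/(2√2) = -0.4681
|111⟩: (-0.4133 + 0.9106)/(2√2) = 0.1758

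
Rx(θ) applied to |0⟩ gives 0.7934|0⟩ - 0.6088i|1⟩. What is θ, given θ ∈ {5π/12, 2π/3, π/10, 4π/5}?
5π/12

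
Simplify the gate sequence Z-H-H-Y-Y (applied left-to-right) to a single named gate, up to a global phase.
Z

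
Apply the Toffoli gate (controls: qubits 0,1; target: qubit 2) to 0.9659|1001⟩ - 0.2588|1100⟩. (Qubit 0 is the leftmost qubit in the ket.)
0.9659|1001⟩ - 0.2588|1110⟩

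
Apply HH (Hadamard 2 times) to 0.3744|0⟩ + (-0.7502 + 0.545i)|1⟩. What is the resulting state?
0.3744|0⟩ + (-0.7502 + 0.545i)|1⟩

H² = I, so an even number of Hadamards cancels: H^2 = I and the state is unchanged.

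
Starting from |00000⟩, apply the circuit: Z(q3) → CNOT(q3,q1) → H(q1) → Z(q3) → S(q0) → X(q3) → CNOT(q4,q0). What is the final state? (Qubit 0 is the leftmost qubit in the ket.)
1/√2|00010⟩ + 1/√2|01010⟩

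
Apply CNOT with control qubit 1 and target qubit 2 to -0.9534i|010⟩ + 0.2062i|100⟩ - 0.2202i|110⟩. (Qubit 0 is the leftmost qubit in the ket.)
-0.9534i|011⟩ + 0.2062i|100⟩ - 0.2202i|111⟩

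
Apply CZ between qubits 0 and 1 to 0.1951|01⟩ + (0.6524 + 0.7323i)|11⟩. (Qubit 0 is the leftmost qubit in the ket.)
0.1951|01⟩ + (-0.6524 - 0.7323i)|11⟩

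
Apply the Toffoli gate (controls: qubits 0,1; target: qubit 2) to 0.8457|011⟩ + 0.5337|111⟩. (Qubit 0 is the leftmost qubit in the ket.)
0.8457|011⟩ + 0.5337|110⟩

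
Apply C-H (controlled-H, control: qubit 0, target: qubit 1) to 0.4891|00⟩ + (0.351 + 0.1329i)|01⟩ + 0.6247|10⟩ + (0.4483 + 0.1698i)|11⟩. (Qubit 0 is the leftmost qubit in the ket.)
0.4891|00⟩ + (0.351 + 0.1329i)|01⟩ + (0.7587 + 0.1201i)|10⟩ + (0.1247 - 0.1201i)|11⟩

C-H leaves the control-|0⟩ kets |00⟩, |01⟩ unchanged and applies H to qubit 1 on the control-|1⟩ pair (|10⟩, |11⟩).
H = [[1/√2, 1/√2], [1/√2, -1/√2]].
With a = amp(|10⟩) = 0.6247 and b = amp(|11⟩) = (0.4483 + 0.1698i):
new amp(|10⟩) = (1/√2)·a + (1/√2)·b = (0.7587 + 0.1201i)
new amp(|11⟩) = (1/√2)·a + (-1/√2)·b = (0.1247 - 0.1201i)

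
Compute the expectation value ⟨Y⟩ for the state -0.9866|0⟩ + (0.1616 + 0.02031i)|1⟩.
-0.04008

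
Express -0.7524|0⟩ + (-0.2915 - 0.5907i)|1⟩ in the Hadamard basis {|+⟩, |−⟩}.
(-0.7381 - 0.4177i)|+⟩ + (-0.3259 + 0.4177i)|−⟩

With |ψ⟩ = α|0⟩ + β|1⟩, the Hadamard-basis coefficients are ⟨+|ψ⟩ = (α + β)/√2 and ⟨−|ψ⟩ = (α − β)/√2.
Here α = -0.7524, β = (-0.2915 - 0.5907i): (α + β)/√2 = (-0.7381 - 0.4177i), (α − β)/√2 = (-0.3259 + 0.4177i).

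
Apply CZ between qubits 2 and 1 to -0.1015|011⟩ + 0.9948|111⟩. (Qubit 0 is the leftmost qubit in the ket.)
0.1015|011⟩ - 0.9948|111⟩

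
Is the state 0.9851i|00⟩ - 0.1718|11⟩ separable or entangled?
Entangled

Writing the state as a|00⟩ + b|01⟩ + c|10⟩ + d|11⟩, it is a product state iff ad − bc = 0.
Here (a, b, c, d) = (0.9851i, 0, 0, -0.1718): ad − bc = (0.9851i)(-0.1718) − (0)(0) = -0.1692i ≠ 0, so the state is entangled.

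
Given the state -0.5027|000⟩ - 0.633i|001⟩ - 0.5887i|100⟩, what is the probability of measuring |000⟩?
0.2527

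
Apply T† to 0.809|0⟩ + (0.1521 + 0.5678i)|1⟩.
0.809|0⟩ + (0.509 + 0.2939i)|1⟩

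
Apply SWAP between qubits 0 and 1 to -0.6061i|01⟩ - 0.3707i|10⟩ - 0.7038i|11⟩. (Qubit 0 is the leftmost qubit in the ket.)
-0.3707i|01⟩ - 0.6061i|10⟩ - 0.7038i|11⟩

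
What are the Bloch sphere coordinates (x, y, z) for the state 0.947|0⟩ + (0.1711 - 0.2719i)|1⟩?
(0.3241, -0.515, 0.7936)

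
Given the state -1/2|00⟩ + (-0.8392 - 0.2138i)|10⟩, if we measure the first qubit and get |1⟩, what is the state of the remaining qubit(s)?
(-0.969 - 0.2469i)|0⟩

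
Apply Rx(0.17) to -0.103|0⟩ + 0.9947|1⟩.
(-0.1026 - 0.08445i)|0⟩ + (0.9911 + 0.008744i)|1⟩

Rx(0.17) = [[cos(θ/2), −i·sin(θ/2)], [−i·sin(θ/2), cos(θ/2)]]; θ = 0.17, cos(θ/2) ≈ 0.99639, sin(θ/2) ≈ 0.0848977.
With a = amp(|0⟩) = -0.103 and b = amp(|1⟩) = 0.9947:
new amp(|0⟩) = (0.99639)·a + (-0.0848977i)·b = (-0.1026 - 0.08445i)
new amp(|1⟩) = (-0.0848977i)·a + (0.99639)·b = (0.9911 + 0.008744i)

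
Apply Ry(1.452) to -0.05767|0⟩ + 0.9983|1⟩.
-0.7059|0⟩ + 0.7083|1⟩

Ry(1.452) = [[cos(θ/2), −sin(θ/2)], [sin(θ/2), cos(θ/2)]]; θ = 1.452, cos(θ/2) ≈ 0.747836, sin(θ/2) ≈ 0.663884.
With a = amp(|0⟩) = -0.05767 and b = amp(|1⟩) = 0.9983:
new amp(|0⟩) = (0.747836)·a + (-0.663884)·b = -0.7059
new amp(|1⟩) = (0.663884)·a + (0.747836)·b = 0.7083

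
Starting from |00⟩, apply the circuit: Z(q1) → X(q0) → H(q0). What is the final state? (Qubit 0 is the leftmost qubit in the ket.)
1/√2|00⟩ - 1/√2|10⟩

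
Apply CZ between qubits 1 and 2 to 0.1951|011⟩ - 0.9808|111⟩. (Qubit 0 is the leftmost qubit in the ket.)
-0.1951|011⟩ + 0.9808|111⟩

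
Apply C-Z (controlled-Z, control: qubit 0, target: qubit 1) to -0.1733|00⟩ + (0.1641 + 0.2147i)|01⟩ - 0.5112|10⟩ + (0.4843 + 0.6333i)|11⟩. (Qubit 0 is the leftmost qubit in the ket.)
-0.1733|00⟩ + (0.1641 + 0.2147i)|01⟩ - 0.5112|10⟩ + (-0.4843 - 0.6333i)|11⟩

C-Z leaves the control-|0⟩ kets |00⟩, |01⟩ unchanged and applies Z to qubit 1 on the control-|1⟩ pair (|10⟩, |11⟩).
Z = [[1, 0], [0, -1]].
With a = amp(|10⟩) = -0.5112 and b = amp(|11⟩) = (0.4843 + 0.6333i):
new amp(|10⟩) = (1)·a = -0.5112
new amp(|11⟩) = (-1)·b = (-0.4843 - 0.6333i)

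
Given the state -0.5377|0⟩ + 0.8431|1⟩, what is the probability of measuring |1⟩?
0.7108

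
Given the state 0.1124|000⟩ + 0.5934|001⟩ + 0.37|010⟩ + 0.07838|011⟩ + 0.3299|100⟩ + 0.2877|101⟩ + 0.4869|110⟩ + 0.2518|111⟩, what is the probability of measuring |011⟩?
0.006143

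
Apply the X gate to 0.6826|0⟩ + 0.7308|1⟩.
0.7308|0⟩ + 0.6826|1⟩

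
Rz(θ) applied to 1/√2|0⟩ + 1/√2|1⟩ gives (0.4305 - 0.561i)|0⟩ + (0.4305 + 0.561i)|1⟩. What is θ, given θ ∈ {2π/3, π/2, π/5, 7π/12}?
7π/12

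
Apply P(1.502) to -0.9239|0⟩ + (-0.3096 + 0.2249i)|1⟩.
-0.9239|0⟩ + (-0.2457 - 0.2934i)|1⟩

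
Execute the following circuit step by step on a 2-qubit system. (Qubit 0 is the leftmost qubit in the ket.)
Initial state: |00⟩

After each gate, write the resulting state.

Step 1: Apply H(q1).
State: 1/√2|00⟩ + 1/√2|01⟩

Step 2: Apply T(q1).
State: 1/√2|00⟩ + (1/2 + (1/2)i)|01⟩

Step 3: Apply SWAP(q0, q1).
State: 1/√2|00⟩ + (1/2 + (1/2)i)|10⟩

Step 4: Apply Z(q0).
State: 1/√2|00⟩ + (-1/2 - (1/2)i)|10⟩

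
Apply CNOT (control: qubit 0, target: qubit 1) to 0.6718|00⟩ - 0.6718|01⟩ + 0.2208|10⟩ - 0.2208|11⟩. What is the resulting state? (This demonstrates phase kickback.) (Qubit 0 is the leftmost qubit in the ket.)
0.6718|00⟩ - 0.6718|01⟩ - 0.2208|10⟩ + 0.2208|11⟩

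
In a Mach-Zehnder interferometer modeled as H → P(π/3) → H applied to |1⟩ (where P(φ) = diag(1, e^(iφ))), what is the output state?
(0.25 - 0.433i)|0⟩ + (0.75 + 0.433i)|1⟩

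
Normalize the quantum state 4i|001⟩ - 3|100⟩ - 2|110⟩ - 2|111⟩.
0.6963i|001⟩ - 0.5222|100⟩ - 0.3482|110⟩ - 0.3482|111⟩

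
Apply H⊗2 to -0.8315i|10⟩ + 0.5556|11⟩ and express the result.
(0.2778 - 0.4158i)|00⟩ + (-0.2778 - 0.4158i)|01⟩ + (-0.2778 + 0.4158i)|10⟩ + (0.2778 + 0.4158i)|11⟩

H⊗2 gives amp(|y⟩) = (1/2) Σ_x (−1)^(x·y) amp(|x⟩), where x·y is the number of positions in which both x and y have a 1.
|00⟩: (-0.8315i + 0.5556)/2 = (0.2778 - 0.4158i)
|01⟩: (-0.8315i - 0.5556)/2 = (-0.2778 - 0.4158i)
|10⟩: (0.8315i - 0.5556)/2 = (-0.2778 + 0.4158i)
|11⟩: (0.8315i + 0.5556)/2 = (0.2778 + 0.4158i)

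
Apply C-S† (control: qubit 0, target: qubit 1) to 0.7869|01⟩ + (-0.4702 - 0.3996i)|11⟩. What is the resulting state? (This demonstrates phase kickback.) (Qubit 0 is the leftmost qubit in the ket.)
0.7869|01⟩ + (-0.3996 + 0.4702i)|11⟩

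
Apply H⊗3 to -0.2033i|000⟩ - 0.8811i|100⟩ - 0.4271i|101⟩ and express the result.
-0.5344i|000⟩ - 0.2324i|001⟩ - 0.5344i|010⟩ - 0.2324i|011⟩ + 0.3906i|100⟩ + 0.08864i|101⟩ + 0.3906i|110⟩ + 0.08864i|111⟩

H⊗3 gives amp(|y⟩) = (1/2√2) Σ_x (−1)^(x·y) amp(|x⟩), where x·y is the number of positions in which both x and y have a 1.
|000⟩: (-0.2033i - 0.8811i - 0.4271i)/(2√2) = -0.5344i
|001⟩: (-0.2033i - 0.8811i + 0.4271i)/(2√2) = -0.2324i
|010⟩: (-0.2033i - 0.8811i - 0.4271i)/(2√2) = -0.5344i
|011⟩: (-0.2033i - 0.8811i + 0.4271i)/(2√2) = -0.2324i
|100⟩: (-0.2033i + 0.8811i + 0.4271i)/(2√2) = 0.3906i
|101⟩: (-0.2033i + 0.8811i - 0.4271i)/(2√2) = 0.08864i
|110⟩: (-0.2033i + 0.8811i + 0.4271i)/(2√2) = 0.3906i
|111⟩: (-0.2033i + 0.8811i - 0.4271i)/(2√2) = 0.08864i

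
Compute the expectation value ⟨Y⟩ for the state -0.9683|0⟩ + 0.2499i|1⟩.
-0.484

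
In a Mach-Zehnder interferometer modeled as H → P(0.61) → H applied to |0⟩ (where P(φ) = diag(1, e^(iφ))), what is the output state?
(0.9098 + 0.2864i)|0⟩ + (0.09018 - 0.2864i)|1⟩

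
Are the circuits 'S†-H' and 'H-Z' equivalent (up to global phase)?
No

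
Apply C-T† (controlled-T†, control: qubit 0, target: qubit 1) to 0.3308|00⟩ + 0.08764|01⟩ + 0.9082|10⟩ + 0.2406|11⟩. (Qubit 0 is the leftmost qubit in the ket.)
0.3308|00⟩ + 0.08764|01⟩ + 0.9082|10⟩ + (0.1701 - 0.1701i)|11⟩

C-T† leaves the control-|0⟩ kets |00⟩, |01⟩ unchanged and applies T† to qubit 1 on the control-|1⟩ pair (|10⟩, |11⟩).
T† = [[1, 0], [0, (1/√2 - (1/√2)i)]].
With a = amp(|10⟩) = 0.9082 and b = amp(|11⟩) = 0.2406:
new amp(|10⟩) = (1)·a = 0.9082
new amp(|11⟩) = (1/√2 - (1/√2)i)·b = (0.1701 - 0.1701i)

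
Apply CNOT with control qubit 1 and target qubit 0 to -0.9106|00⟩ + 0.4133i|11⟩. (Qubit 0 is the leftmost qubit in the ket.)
-0.9106|00⟩ + 0.4133i|01⟩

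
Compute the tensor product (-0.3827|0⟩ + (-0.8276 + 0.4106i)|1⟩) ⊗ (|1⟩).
-0.3827|01⟩ + (-0.8276 + 0.4106i)|11⟩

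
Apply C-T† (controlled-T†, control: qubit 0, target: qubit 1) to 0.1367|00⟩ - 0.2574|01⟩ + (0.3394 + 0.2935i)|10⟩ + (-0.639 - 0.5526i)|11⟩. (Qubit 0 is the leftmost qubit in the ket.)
0.1367|00⟩ - 0.2574|01⟩ + (0.3394 + 0.2935i)|10⟩ + (-0.8426 + 0.06109i)|11⟩

C-T† leaves the control-|0⟩ kets |00⟩, |01⟩ unchanged and applies T† to qubit 1 on the control-|1⟩ pair (|10⟩, |11⟩).
T† = [[1, 0], [0, (1/√2 - (1/√2)i)]].
With a = amp(|10⟩) = (0.3394 + 0.2935i) and b = amp(|11⟩) = (-0.639 - 0.5526i):
new amp(|10⟩) = (1)·a = (0.3394 + 0.2935i)
new amp(|11⟩) = (1/√2 - (1/√2)i)·b = (-0.8426 + 0.06109i)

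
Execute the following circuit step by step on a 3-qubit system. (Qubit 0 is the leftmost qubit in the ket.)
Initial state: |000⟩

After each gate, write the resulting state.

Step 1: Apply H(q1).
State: 1/√2|000⟩ + 1/√2|010⟩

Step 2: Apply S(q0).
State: 1/√2|000⟩ + 1/√2|010⟩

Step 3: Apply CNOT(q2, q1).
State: 1/√2|000⟩ + 1/√2|010⟩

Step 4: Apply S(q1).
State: 1/√2|000⟩ + (1/√2)i|010⟩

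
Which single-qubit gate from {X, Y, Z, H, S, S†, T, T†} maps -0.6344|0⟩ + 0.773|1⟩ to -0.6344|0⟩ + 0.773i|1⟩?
S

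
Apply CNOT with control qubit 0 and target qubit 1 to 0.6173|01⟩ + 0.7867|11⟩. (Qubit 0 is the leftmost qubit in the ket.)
0.6173|01⟩ + 0.7867|10⟩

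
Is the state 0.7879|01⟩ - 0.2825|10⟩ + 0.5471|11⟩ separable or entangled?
Entangled

Writing the state as a|00⟩ + b|01⟩ + c|10⟩ + d|11⟩, it is a product state iff ad − bc = 0.
Here (a, b, c, d) = (0, 0.7879, -0.2825, 0.5471): ad − bc = (0)(0.5471) − (0.7879)(-0.2825) = 0.2226 ≠ 0, so the state is entangled.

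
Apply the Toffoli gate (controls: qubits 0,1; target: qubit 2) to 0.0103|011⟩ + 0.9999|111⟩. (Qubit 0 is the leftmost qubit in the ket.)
0.0103|011⟩ + 0.9999|110⟩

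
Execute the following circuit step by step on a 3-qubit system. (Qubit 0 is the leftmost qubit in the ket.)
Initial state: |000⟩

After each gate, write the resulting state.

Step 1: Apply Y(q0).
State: i|100⟩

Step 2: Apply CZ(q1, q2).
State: i|100⟩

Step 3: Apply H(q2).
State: (1/√2)i|100⟩ + (1/√2)i|101⟩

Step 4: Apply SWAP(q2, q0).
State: (1/√2)i|001⟩ + (1/√2)i|101⟩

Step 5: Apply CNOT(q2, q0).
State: (1/√2)i|001⟩ + (1/√2)i|101⟩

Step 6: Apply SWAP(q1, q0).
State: (1/√2)i|001⟩ + (1/√2)i|011⟩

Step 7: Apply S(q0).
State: (1/√2)i|001⟩ + (1/√2)i|011⟩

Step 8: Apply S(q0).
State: (1/√2)i|001⟩ + (1/√2)i|011⟩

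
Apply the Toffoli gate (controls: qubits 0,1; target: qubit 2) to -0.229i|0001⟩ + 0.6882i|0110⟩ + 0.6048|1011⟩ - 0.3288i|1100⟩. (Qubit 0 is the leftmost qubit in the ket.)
-0.229i|0001⟩ + 0.6882i|0110⟩ + 0.6048|1011⟩ - 0.3288i|1110⟩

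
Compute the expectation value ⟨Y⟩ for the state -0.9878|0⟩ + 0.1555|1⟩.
0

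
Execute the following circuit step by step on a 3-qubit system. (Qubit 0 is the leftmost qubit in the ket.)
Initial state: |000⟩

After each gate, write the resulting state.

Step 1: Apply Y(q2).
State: i|001⟩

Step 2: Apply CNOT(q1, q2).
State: i|001⟩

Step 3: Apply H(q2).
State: (1/√2)i|000⟩ - (1/√2)i|001⟩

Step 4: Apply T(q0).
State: (1/√2)i|000⟩ - (1/√2)i|001⟩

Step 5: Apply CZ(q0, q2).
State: (1/√2)i|000⟩ - (1/√2)i|001⟩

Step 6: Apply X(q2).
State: -(1/√2)i|000⟩ + (1/√2)i|001⟩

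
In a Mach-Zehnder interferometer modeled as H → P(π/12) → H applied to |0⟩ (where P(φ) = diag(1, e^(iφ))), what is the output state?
(0.983 + 0.1294i)|0⟩ + (0.01704 - 0.1294i)|1⟩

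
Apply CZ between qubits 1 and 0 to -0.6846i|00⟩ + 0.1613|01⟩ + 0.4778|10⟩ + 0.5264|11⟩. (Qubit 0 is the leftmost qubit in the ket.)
-0.6846i|00⟩ + 0.1613|01⟩ + 0.4778|10⟩ - 0.5264|11⟩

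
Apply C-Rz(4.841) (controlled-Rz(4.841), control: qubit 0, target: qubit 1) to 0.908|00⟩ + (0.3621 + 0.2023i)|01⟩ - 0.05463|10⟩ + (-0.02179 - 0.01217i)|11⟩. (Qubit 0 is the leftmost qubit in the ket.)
0.908|00⟩ + (0.3621 + 0.2023i)|01⟩ + (0.04103 + 0.03607i)|10⟩ + (0.0244 - 0.005245i)|11⟩

C-Rz(4.841) leaves the control-|0⟩ kets |00⟩, |01⟩ unchanged and applies Rz(4.841) to qubit 1 on the control-|1⟩ pair (|10⟩, |11⟩).
Rz(4.841) = [[e^(−iθ/2), 0], [0, e^(iθ/2)]] with e^(±iθ/2) = cos(θ/2) ± i·sin(θ/2); θ = 4.841, cos(θ/2) ≈ -0.751085, sin(θ/2) ≈ 0.660206.
With a = amp(|10⟩) = -0.05463 and b = amp(|11⟩) = (-0.02179 - 0.01217i):
new amp(|10⟩) = (-0.751085 - 0.660206i)·a = (0.04103 + 0.03607i)
new amp(|11⟩) = (-0.751085 + 0.660206i)·b = (0.0244 - 0.005245i)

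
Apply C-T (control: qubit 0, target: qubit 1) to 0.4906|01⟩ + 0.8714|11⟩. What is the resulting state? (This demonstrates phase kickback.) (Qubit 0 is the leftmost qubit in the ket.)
0.4906|01⟩ + (0.6162 + 0.6162i)|11⟩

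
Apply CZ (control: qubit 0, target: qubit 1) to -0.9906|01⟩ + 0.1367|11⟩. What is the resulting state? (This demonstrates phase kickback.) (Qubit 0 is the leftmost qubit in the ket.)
-0.9906|01⟩ - 0.1367|11⟩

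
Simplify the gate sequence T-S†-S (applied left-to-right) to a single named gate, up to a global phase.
T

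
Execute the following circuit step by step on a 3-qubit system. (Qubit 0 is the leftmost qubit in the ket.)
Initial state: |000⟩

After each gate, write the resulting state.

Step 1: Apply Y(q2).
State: i|001⟩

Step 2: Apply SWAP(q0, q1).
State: i|001⟩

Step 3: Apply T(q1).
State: i|001⟩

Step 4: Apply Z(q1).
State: i|001⟩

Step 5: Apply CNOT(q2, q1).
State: i|011⟩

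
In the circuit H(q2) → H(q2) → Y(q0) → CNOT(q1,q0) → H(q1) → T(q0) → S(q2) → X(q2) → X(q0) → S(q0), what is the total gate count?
10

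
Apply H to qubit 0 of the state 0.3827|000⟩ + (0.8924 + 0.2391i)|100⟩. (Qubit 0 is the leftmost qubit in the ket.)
(0.9016 + 0.1691i)|000⟩ + (-0.3604 - 0.1691i)|100⟩

H on qubit 0 mixes each pair of kets that differ only in qubit 0: amplitudes (a, b) of (|…0…⟩, |…1…⟩) become ((a + b)/√2, (a − b)/√2). Kets absent from the input have amplitude 0.
(|000⟩, |100⟩): (a, b) = (0.3827, (0.8924 + 0.2391i)) → ((0.9016 + 0.1691i), (-0.3604 - 0.1691i))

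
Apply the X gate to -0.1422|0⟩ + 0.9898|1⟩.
0.9898|0⟩ - 0.1422|1⟩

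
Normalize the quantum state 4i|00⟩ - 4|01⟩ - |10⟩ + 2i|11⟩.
0.6576i|00⟩ - 0.6576|01⟩ - 0.1644|10⟩ + 0.3288i|11⟩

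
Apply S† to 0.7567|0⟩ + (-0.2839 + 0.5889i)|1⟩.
0.7567|0⟩ + (0.5889 + 0.2839i)|1⟩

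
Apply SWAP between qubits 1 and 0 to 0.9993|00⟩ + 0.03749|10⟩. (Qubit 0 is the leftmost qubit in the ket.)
0.9993|00⟩ + 0.03749|01⟩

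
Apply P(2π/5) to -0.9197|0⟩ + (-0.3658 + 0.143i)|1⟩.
-0.9197|0⟩ + (-0.249 - 0.3037i)|1⟩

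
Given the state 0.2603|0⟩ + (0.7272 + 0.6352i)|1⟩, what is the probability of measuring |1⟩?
0.9323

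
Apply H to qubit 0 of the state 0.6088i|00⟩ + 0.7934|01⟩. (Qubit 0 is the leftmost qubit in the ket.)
0.4305i|00⟩ + 0.561|01⟩ + 0.4305i|10⟩ + 0.561|11⟩

H on qubit 0 mixes each pair of kets that differ only in qubit 0: amplitudes (a, b) of (|…0…⟩, |…1…⟩) become ((a + b)/√2, (a − b)/√2). Kets absent from the input have amplitude 0.
(|00⟩, |10⟩): (a, b) = (0.6088i, 0) → (0.4305i, 0.4305i)
(|01⟩, |11⟩): (a, b) = (0.7934, 0) → (0.561, 0.561)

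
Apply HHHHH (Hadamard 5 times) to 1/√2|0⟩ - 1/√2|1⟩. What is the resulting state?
|1⟩

H² = I, so H^5 = H: a single Hadamard. With (a, b) = (1/√2, -1/√2), H gives ((a + b)/√2, (a − b)/√2) = (0, 1).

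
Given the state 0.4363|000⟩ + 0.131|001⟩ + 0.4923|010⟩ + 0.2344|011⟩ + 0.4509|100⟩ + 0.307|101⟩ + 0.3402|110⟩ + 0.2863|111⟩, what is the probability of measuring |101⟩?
0.09425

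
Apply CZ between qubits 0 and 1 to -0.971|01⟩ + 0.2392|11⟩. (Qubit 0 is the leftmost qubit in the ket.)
-0.971|01⟩ - 0.2392|11⟩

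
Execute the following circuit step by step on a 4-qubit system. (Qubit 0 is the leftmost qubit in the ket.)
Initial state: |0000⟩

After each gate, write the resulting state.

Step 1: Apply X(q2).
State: |0010⟩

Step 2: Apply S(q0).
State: |0010⟩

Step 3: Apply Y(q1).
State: i|0110⟩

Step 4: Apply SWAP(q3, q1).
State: i|0011⟩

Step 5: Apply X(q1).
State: i|0111⟩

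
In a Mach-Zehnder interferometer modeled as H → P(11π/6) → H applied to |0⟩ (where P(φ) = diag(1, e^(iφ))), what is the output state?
(0.933 - 0.25i)|0⟩ + (0.06699 + 0.25i)|1⟩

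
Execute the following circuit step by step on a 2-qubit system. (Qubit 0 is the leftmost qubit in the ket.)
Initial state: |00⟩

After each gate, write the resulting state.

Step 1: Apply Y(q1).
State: i|01⟩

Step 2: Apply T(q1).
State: (-1/√2 + (1/√2)i)|01⟩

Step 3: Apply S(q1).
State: (-1/√2 - (1/√2)i)|01⟩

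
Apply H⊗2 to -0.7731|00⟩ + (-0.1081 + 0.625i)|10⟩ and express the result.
(-0.4406 + 0.3125i)|00⟩ + (-0.4406 + 0.3125i)|01⟩ + (-0.3325 - 0.3125i)|10⟩ + (-0.3325 - 0.3125i)|11⟩

H⊗2 gives amp(|y⟩) = (1/2) Σ_x (−1)^(x·y) amp(|x⟩), where x·y is the number of positions in which both x and y have a 1.
|00⟩: (-0.7731 + (-0.1081 + 0.625i))/2 = (-0.4406 + 0.3125i)
|01⟩: (-0.7731 + (-0.1081 + 0.625i))/2 = (-0.4406 + 0.3125i)
|10⟩: (-0.7731 - (-0.1081 + 0.625i))/2 = (-0.3325 - 0.3125i)
|11⟩: (-0.7731 - (-0.1081 + 0.625i))/2 = (-0.3325 - 0.3125i)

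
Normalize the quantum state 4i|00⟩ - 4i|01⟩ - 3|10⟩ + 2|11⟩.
0.5963i|00⟩ - 0.5963i|01⟩ - 1/√5|10⟩ + 0.2981|11⟩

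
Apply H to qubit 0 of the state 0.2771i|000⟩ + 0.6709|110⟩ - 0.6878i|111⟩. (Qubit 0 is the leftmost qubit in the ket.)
0.1959i|000⟩ + 0.4744|010⟩ - 0.4863i|011⟩ + 0.1959i|100⟩ - 0.4744|110⟩ + 0.4863i|111⟩

H on qubit 0 mixes each pair of kets that differ only in qubit 0: amplitudes (a, b) of (|…0…⟩, |…1…⟩) become ((a + b)/√2, (a − b)/√2). Kets absent from the input have amplitude 0.
(|000⟩, |100⟩): (a, b) = (0.2771i, 0) → (0.1959i, 0.1959i)
(|010⟩, |110⟩): (a, b) = (0, 0.6709) → (0.4744, -0.4744)
(|011⟩, |111⟩): (a, b) = (0, -0.6878i) → (-0.4863i, 0.4863i)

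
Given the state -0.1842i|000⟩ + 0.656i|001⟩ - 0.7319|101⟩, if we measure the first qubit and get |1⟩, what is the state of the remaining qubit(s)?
-|01⟩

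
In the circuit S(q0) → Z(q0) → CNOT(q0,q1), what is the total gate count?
3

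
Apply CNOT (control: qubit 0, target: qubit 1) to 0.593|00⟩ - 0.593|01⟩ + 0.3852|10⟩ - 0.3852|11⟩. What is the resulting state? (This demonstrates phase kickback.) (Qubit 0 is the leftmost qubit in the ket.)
0.593|00⟩ - 0.593|01⟩ - 0.3852|10⟩ + 0.3852|11⟩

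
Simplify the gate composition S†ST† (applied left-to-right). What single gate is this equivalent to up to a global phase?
T†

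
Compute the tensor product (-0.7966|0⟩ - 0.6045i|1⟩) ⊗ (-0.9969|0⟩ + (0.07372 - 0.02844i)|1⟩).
0.7941|00⟩ + (-0.05873 + 0.02266i)|01⟩ + 0.6026i|10⟩ + (-0.01719 - 0.04456i)|11⟩

amp(|b₁b₂…⟩) = product of the factor amplitudes for bits b₁, b₂, …; only kets whose every factor amplitude is nonzero survive.
|00⟩: (-0.7966)(-0.9969) = 0.7941
|01⟩: (-0.7966)(0.07372 - 0.02844i) = (-0.05873 + 0.02266i)
|10⟩: (-0.6045i)(-0.9969) = 0.6026i
|11⟩: (-0.6045i)(0.07372 - 0.02844i) = (-0.01719 - 0.04456i)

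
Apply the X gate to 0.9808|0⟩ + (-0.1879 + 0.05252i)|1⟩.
(-0.1879 + 0.05252i)|0⟩ + 0.9808|1⟩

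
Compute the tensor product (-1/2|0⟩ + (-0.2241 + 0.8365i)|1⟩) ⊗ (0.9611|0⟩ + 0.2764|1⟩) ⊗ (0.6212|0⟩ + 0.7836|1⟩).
-0.2985|000⟩ - 0.3766|001⟩ - 0.08585|010⟩ - 0.1083|011⟩ + (-0.1338 + 0.4994i)|100⟩ + (-0.1688 + 0.63i)|101⟩ + (-0.03848 + 0.1436i)|110⟩ + (-0.04854 + 0.1812i)|111⟩

amp(|b₁b₂…⟩) = product of the factor amplitudes for bits b₁, b₂, …; only kets whose every factor amplitude is nonzero survive.
|000⟩: (-1/2)(0.9611)(0.6212) = -0.2985
|001⟩: (-1/2)(0.9611)(0.7836) = -0.3766
|010⟩: (-1/2)(0.2764)(0.6212) = -0.08585
|011⟩: (-1/2)(0.2764)(0.7836) = -0.1083
|100⟩: (-0.2241 + 0.8365i)(0.9611)(0.6212) = (-0.1338 + 0.4994i)
|101⟩: (-0.2241 + 0.8365i)(0.9611)(0.7836) = (-0.1688 + 0.63i)
|110⟩: (-0.2241 + 0.8365i)(0.2764)(0.6212) = (-0.03848 + 0.1436i)
|111⟩: (-0.2241 + 0.8365i)(0.2764)(0.7836) = (-0.04854 + 0.1812i)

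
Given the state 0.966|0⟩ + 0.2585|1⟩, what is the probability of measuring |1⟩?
0.06682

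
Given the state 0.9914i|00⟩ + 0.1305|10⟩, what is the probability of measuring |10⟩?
0.01703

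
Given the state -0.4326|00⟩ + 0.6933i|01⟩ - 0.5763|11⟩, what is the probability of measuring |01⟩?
0.4807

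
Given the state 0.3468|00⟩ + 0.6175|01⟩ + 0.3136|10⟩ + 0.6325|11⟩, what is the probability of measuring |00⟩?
0.1203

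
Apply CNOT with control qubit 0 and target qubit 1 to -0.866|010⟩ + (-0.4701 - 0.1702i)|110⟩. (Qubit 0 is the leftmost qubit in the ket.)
-0.866|010⟩ + (-0.4701 - 0.1702i)|100⟩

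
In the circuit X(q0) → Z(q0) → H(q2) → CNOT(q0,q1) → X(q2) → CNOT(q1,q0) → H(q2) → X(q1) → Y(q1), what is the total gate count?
9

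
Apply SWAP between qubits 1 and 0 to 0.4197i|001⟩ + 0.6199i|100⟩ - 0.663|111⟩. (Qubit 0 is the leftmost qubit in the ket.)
0.4197i|001⟩ + 0.6199i|010⟩ - 0.663|111⟩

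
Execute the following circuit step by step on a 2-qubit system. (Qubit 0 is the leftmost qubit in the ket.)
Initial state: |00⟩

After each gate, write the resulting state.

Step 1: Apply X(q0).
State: |10⟩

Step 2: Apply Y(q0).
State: -i|00⟩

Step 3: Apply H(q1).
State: -(1/√2)i|00⟩ - (1/√2)i|01⟩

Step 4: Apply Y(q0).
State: 1/√2|10⟩ + 1/√2|11⟩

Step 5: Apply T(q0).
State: (1/2 + (1/2)i)|10⟩ + (1/2 + (1/2)i)|11⟩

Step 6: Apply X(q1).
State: (1/2 + (1/2)i)|10⟩ + (1/2 + (1/2)i)|11⟩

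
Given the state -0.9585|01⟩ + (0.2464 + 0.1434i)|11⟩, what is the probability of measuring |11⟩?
0.08128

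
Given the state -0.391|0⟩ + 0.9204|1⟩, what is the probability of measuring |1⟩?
0.8471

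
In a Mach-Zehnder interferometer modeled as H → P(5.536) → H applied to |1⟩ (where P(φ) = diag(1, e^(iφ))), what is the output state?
(0.1332 + 0.3398i)|0⟩ + (0.8668 - 0.3398i)|1⟩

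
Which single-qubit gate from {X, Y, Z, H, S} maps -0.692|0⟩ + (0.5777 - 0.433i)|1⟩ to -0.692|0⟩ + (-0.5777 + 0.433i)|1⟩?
Z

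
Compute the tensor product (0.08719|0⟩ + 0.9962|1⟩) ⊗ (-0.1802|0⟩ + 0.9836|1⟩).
-0.01571|00⟩ + 0.08576|01⟩ - 0.1795|10⟩ + 0.9799|11⟩

amp(|b₁b₂…⟩) = product of the factor amplitudes for bits b₁, b₂, …; only kets whose every factor amplitude is nonzero survive.
|00⟩: (0.08719)(-0.1802) = -0.01571
|01⟩: (0.08719)(0.9836) = 0.08576
|10⟩: (0.9962)(-0.1802) = -0.1795
|11⟩: (0.9962)(0.9836) = 0.9799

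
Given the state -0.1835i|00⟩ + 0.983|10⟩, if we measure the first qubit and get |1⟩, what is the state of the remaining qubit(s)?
|0⟩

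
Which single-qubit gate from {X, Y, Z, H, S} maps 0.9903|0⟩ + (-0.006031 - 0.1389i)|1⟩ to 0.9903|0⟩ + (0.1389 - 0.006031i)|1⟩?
S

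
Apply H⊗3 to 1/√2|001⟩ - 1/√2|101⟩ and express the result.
1/2|100⟩ - 1/2|101⟩ + 1/2|110⟩ - 1/2|111⟩

H⊗3 gives amp(|y⟩) = (1/2√2) Σ_x (−1)^(x·y) amp(|x⟩), where x·y is the number of positions in which both x and y have a 1.
|000⟩: (1/√2 - 1/√2)/(2√2) = 0
|001⟩: (-1/√2 + 1/√2)/(2√2) = 0
|010⟩: (1/√2 - 1/√2)/(2√2) = 0
|011⟩: (-1/√2 + 1/√2)/(2√2) = 0
|100⟩: (1/√2 + 1/√2)/(2√2) = 1/2
|101⟩: (-1/√2 - 1/√2)/(2√2) = -1/2
|110⟩: (1/√2 + 1/√2)/(2√2) = 1/2
|111⟩: (-1/√2 - 1/√2)/(2√2) = -1/2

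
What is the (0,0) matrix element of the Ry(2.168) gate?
0.4678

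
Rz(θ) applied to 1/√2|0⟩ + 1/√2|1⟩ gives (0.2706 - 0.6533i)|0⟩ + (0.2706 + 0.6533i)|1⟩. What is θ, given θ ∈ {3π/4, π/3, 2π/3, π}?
3π/4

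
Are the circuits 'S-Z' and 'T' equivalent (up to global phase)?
No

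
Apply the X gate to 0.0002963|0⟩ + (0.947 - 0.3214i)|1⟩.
(0.947 - 0.3214i)|0⟩ + 0.0002963|1⟩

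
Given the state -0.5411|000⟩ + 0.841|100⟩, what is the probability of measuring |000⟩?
0.2928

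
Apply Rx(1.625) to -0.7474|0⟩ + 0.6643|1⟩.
(-0.514 - 0.4823i)|0⟩ + (0.4568 + 0.5426i)|1⟩

Rx(1.625) = [[cos(θ/2), −i·sin(θ/2)], [−i·sin(θ/2), cos(θ/2)]]; θ = 1.625, cos(θ/2) ≈ 0.687686, sin(θ/2) ≈ 0.726009.
With a = amp(|0⟩) = -0.7474 and b = amp(|1⟩) = 0.6643:
new amp(|0⟩) = (0.687686)·a + (-0.726009i)·b = (-0.514 - 0.4823i)
new amp(|1⟩) = (-0.726009i)·a + (0.687686)·b = (0.4568 + 0.5426i)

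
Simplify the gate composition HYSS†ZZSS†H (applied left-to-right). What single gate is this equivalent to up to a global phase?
Y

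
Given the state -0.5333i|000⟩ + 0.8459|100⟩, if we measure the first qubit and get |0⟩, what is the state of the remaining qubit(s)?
-i|00⟩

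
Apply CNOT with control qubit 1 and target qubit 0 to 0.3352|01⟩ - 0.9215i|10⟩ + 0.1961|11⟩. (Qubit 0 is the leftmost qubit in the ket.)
0.1961|01⟩ - 0.9215i|10⟩ + 0.3352|11⟩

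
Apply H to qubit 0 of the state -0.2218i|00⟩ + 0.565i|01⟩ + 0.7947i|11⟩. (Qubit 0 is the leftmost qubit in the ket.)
-0.1568i|00⟩ + 0.9615i|01⟩ - 0.1568i|10⟩ - 0.1624i|11⟩

H on qubit 0 mixes each pair of kets that differ only in qubit 0: amplitudes (a, b) of (|…0…⟩, |…1…⟩) become ((a + b)/√2, (a − b)/√2). Kets absent from the input have amplitude 0.
(|00⟩, |10⟩): (a, b) = (-0.2218i, 0) → (-0.1568i, -0.1568i)
(|01⟩, |11⟩): (a, b) = (0.565i, 0.7947i) → (0.9615i, -0.1624i)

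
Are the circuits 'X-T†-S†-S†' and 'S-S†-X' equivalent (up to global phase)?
No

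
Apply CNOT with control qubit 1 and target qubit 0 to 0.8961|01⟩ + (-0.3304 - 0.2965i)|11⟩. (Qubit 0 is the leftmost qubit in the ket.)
(-0.3304 - 0.2965i)|01⟩ + 0.8961|11⟩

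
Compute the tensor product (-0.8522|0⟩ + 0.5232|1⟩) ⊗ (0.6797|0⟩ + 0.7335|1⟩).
-0.5792|00⟩ - 0.6251|01⟩ + 0.3556|10⟩ + 0.3838|11⟩

amp(|b₁b₂…⟩) = product of the factor amplitudes for bits b₁, b₂, …; only kets whose every factor amplitude is nonzero survive.
|00⟩: (-0.8522)(0.6797) = -0.5792
|01⟩: (-0.8522)(0.7335) = -0.6251
|10⟩: (0.5232)(0.6797) = 0.3556
|11⟩: (0.5232)(0.7335) = 0.3838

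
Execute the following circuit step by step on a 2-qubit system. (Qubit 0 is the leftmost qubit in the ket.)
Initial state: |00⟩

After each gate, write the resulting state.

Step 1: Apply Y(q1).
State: i|01⟩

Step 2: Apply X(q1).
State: i|00⟩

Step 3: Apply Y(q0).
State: -|10⟩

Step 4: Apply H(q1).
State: -1/√2|10⟩ - 1/√2|11⟩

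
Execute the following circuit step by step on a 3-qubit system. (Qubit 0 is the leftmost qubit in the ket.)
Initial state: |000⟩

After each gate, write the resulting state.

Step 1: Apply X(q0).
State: |100⟩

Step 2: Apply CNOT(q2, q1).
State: |100⟩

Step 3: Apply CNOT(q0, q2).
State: |101⟩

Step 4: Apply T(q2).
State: (1/√2 + (1/√2)i)|101⟩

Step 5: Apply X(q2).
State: (1/√2 + (1/√2)i)|100⟩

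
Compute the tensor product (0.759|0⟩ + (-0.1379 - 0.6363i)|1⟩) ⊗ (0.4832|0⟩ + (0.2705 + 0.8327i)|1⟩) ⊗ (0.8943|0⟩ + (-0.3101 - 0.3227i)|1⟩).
0.328|000⟩ + (-0.1137 - 0.1183i)|001⟩ + (0.1836 + 0.5652i)|010⟩ + (0.1403 - 0.2622i)|011⟩ + (-0.05959 - 0.275i)|100⟩ + (-0.07855 + 0.1168i)|101⟩ + (0.4405 - 0.2566i)|110⟩ + (-0.2453 - 0.06996i)|111⟩

amp(|b₁b₂…⟩) = product of the factor amplitudes for bits b₁, b₂, …; only kets whose every factor amplitude is nonzero survive.
|000⟩: (0.759)(0.4832)(0.8943) = 0.328
|001⟩: (0.759)(0.4832)(-0.3101 - 0.3227i) = (-0.1137 - 0.1183i)
|010⟩: (0.759)(0.2705 + 0.8327i)(0.8943) = (0.1836 + 0.5652i)
|011⟩: (0.759)(0.2705 + 0.8327i)(-0.3101 - 0.3227i) = (0.1403 - 0.2622i)
|100⟩: (-0.1379 - 0.6363i)(0.4832)(0.8943) = (-0.05959 - 0.275i)
|101⟩: (-0.1379 - 0.6363i)(0.4832)(-0.3101 - 0.3227i) = (-0.07855 + 0.1168i)
|110⟩: (-0.1379 - 0.6363i)(0.2705 + 0.8327i)(0.8943) = (0.4405 - 0.2566i)
|111⟩: (-0.1379 - 0.6363i)(0.2705 + 0.8327i)(-0.3101 - 0.3227i) = (-0.2453 - 0.06996i)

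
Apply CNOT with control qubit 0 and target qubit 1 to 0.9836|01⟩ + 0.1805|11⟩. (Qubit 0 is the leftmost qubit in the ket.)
0.9836|01⟩ + 0.1805|10⟩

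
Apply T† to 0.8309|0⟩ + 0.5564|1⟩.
0.8309|0⟩ + (0.3934 - 0.3934i)|1⟩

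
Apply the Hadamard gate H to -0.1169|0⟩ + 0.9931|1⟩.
0.6196|0⟩ - 0.7849|1⟩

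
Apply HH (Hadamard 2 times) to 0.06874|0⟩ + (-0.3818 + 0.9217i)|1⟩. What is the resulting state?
0.06874|0⟩ + (-0.3818 + 0.9217i)|1⟩

H² = I, so an even number of Hadamards cancels: H^2 = I and the state is unchanged.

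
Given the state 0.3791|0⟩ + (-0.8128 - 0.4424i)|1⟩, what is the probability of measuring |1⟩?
0.8564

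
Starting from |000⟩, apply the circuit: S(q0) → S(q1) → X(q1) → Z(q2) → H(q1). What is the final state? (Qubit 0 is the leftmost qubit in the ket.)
1/√2|000⟩ - 1/√2|010⟩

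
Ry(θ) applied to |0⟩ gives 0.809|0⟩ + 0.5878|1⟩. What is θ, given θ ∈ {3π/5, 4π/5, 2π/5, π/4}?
2π/5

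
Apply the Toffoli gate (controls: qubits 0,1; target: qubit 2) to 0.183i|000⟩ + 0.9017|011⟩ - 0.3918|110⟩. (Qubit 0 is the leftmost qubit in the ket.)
0.183i|000⟩ + 0.9017|011⟩ - 0.3918|111⟩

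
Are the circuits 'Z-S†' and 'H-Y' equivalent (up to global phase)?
No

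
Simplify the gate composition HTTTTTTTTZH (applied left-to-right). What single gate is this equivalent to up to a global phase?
X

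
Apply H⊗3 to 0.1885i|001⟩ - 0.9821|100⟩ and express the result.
(-0.3472 + 0.06664i)|000⟩ + (-0.3472 - 0.06664i)|001⟩ + (-0.3472 + 0.06664i)|010⟩ + (-0.3472 - 0.06664i)|011⟩ + (0.3472 + 0.06664i)|100⟩ + (0.3472 - 0.06664i)|101⟩ + (0.3472 + 0.06664i)|110⟩ + (0.3472 - 0.06664i)|111⟩

H⊗3 gives amp(|y⟩) = (1/2√2) Σ_x (−1)^(x·y) amp(|x⟩), where x·y is the number of positions in which both x and y have a 1.
|000⟩: (0.1885i - 0.9821)/(2√2) = (-0.3472 + 0.06664i)
|001⟩: (-0.1885i - 0.9821)/(2√2) = (-0.3472 - 0.06664i)
|010⟩: (0.1885i - 0.9821)/(2√2) = (-0.3472 + 0.06664i)
|011⟩: (-0.1885i - 0.9821)/(2√2) = (-0.3472 - 0.06664i)
|100⟩: (0.1885i + 0.9821)/(2√2) = (0.3472 + 0.06664i)
|101⟩: (-0.1885i + 0.9821)/(2√2) = (0.3472 - 0.06664i)
|110⟩: (0.1885i + 0.9821)/(2√2) = (0.3472 + 0.06664i)
|111⟩: (-0.1885i + 0.9821)/(2√2) = (0.3472 - 0.06664i)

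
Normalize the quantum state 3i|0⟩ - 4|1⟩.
0.6i|0⟩ - 0.8|1⟩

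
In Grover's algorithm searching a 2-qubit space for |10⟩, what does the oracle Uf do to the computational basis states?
Uf|x⟩ = -|x⟩ if x = 10, else |x⟩ (phase flip on target)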